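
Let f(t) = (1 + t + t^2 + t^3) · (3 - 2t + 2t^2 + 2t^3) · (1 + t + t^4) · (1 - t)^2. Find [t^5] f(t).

(1 + t + t^2 + t^3) has coefficients 1,1,1,1 for degrees 0…3.
(3 - 2t + 2t^2 + 2t^3) has coefficients 3,-2,2,2,0,0 for degrees 0…5.
Multiplying by (1 + t + t^4) gives running coefficients 3,1,0,4,5,-2 for degrees 0…5.
Finally multiplying by (1 - t)^2, the product of all factors after the first has coefficients 3,-5,1,5,-3,-8 for degrees 0…5.
[t^5] = 1·(-8) + 1·(-3) + 1·5 + 1·1 = -5.

-5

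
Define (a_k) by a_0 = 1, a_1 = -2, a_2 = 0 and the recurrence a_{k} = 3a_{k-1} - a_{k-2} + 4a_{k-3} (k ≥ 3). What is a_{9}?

2566

The ordinary generating function has denominator 1 - 3z + z^2 - 4z^3.
Iterating the recurrence: a_0,…,a_{9} = 1, -2, 0, 6, 10, 24, 86, 274, 832, 2566.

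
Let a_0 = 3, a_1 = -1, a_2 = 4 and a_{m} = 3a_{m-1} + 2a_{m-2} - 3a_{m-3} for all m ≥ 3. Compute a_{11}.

47848

The ordinary generating function has denominator 1 - 3t - 2t^2 + 3t^3.
Iterating the recurrence: a_0,…,a_{11} = 3, -1, 4, 1, 14, 32, 121, 385, 1301, 4310, 14377, 47848.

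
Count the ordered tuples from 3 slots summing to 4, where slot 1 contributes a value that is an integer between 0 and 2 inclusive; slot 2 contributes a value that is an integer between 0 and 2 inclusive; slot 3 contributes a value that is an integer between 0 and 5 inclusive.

9

The generating function for the choices is (1 + t + t²)·(1 + t + t²)·(1 + t + t² + t³ + t⁴ + t⁵); the count is [t⁴].
(1 + t + t²) has coefficients 1,1,1 for degrees 0…2.
(1 + t + t²) has coefficients 1,1,1,0,0 for degrees 0…4.
Finally multiplying by (1 + t + t² + t³ + t⁴ + t⁵), the product of all factors after the first has coefficients 1,2,3,3,3 for degrees 0…4.
[t⁴] = 1·3 + 1·3 + 1·3 = 9.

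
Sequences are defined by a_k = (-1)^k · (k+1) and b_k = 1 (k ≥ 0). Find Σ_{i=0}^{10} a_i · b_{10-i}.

6

The convolution is the x^10 coefficient of A(x)B(x).
Σ = 1·1 − 2·1 + 3·1 − 4·1 + 5·1 − 6·1 + 7·1 − 8·1 + 9·1 − 10·1 + 11·1 = 6.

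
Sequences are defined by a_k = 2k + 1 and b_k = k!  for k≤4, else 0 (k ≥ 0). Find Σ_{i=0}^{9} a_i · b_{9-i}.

Write out a_i and b_{9-i} for i = 0,…,9 and sum the products.
Σ = 1·0 + 3·0 + 5·0 + 7·0 + 9·0 + 11·24 + 13·6 + 15·2 + 17·1 + 19·1 = 408.

408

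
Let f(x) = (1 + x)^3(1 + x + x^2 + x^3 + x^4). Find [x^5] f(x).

(1 + x)^3 has coefficients 1,3,3,1 for degrees 0…3.
(1 + x + x^2 + x^3 + x^4) has coefficients 1,1,1,1,1,0 for degrees 0…5.
[x^5] = 1·0 + 3·1 + 3·1 + 1·1 = 7.

7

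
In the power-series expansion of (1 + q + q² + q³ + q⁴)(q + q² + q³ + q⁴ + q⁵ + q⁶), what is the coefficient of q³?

3

(1 + q + q² + q³ + q⁴) has coefficients 1,1,1,1 for degrees 0…3.
(q + q² + q³ + q⁴ + q⁵ + q⁶) has coefficients 0,1,1,1 for degrees 0…3.
[q³] = 1·1 + 1·1 + 1·1 + 1·0 = 3.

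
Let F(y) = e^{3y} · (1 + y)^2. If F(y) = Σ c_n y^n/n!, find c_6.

The EGF product rule gives c_6 = Σ_{k_1+k_2=6} C(6; k_1,k_2) · ∏ g_i(k_i), where e^{3y} gives (3)^k; (1+y)^2 gives the falling factorial (2)_k.
g_1(k) for k = 0…6: 1, 3, 9, 27, 81, 243, 729.
g_2(k) for k = 0…6: 1, 2, 2, 0, 0, 0, 0.
c_6 = Σ_k C(6,k)·g_1(k)·g_2(6−k) = 15·81·2 + 6·243·2 + 1·729·1 = 2430 + 2916 + 729 = 6075.

6075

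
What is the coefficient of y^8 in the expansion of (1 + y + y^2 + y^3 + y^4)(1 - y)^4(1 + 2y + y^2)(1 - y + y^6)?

(1 + y + y^2 + y^3 + y^4) has coefficients 1,1,1,1,1 for degrees 0…4.
(1 - y)^4 has coefficients 1,-4,6,-4,1,0,0,0,0 for degrees 0…8.
Multiplying by (1 + 2y + y^2) gives running coefficients 1,-2,-1,4,-1,-2,1,0,0 for degrees 0…8.
Finally multiplying by (1 - y + y^6), the product of all factors after the first has coefficients 1,-3,1,5,-5,-1,4,-3,-1 for degrees 0…8.
[y^8] = 1·(-1) + 1·(-3) + 1·4 + 1·(-1) + 1·(-5) = -6.

-6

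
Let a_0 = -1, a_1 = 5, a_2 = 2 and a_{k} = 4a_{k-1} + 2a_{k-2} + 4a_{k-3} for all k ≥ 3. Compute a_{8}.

The ordinary generating function has denominator 1 - 4q - 2q^2 - 4q^3.
Iterating the recurrence: a_0,…,a_{8} = -1, 5, 2, 14, 80, 356, 1640, 7592, 35072.

35072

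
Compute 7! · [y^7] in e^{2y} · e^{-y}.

The EGF product rule gives c_7 = Σ_{k_1+k_2=7} C(7; k_1,k_2) · ∏ g_i(k_i), where e^{2y} gives (2)^k; e^{-y} gives (-1)^k.
g_1(k) for k = 0…7: 1, 2, 4, 8, 16, 32, 64, 128.
g_2(k) for k = 0…7: 1, -1, 1, -1, 1, -1, 1, -1.
c_7 = Σ_k C(7,k)·g_1(k)·g_2(7−k) = 1·1·(-1) + 7·2·1 + 21·4·(-1) + 35·8·1 + 35·16·(-1) + 21·32·1 + 7·64·(-1) + 1·128·1 = −1 + 14 − 84 + 280 − 560 + 672 − 448 + 128 = 1.

1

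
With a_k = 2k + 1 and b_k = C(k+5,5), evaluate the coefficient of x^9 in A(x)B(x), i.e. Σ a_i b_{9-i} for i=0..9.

17875

Write out a_i and b_{9-i} for i = 0,…,9 and sum the products.
Σ = 1·2002 + 3·1287 + 5·792 + 7·462 + 9·252 + 11·126 + 13·56 + 15·21 + 17·6 + 19·1 = 17875.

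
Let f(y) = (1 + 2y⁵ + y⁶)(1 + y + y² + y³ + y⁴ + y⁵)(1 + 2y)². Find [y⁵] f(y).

11

(1 + 2y⁵ + y⁶) has coefficients 1,0,0,0,0,2 for degrees 0…5.
(1 + y + y² + y³ + y⁴ + y⁵) has coefficients 1,1,1,1,1,1 for degrees 0…5.
Finally multiplying by (1 + 2y)², the product of all factors after the first has coefficients 1,5,9,9,9,9 for degrees 0…5.
[y⁵] = 1·9 + 2·1 = 11.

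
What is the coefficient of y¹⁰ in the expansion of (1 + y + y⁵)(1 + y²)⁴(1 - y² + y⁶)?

5

(1 + y + y⁵) has coefficients 1,1,0,0,0,1 for degrees 0…5.
(1 + y²)⁴ has coefficients 1,0,4,0,6,0,4,0,1,0,0 for degrees 0…10.
Finally multiplying by (1 - y² + y⁶), the product of all factors after the first has coefficients 1,0,3,0,2,0,-1,0,1,0,5 for degrees 0…10.
[y¹⁰] = 1·5 + 1·0 + 1·0 = 5.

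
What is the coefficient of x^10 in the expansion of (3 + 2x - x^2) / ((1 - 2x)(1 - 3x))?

The denominator gives the recurrence a_n = 5a_(n−1) − 6a_(n−2) for n ≥ 3; the numerator fixes a_0 = 3, a_1 = 17, a_2 = 66.
Iterating: 3, 17, 66, 228, 744, 2352, 7296, 22368, 68064, 206112, 622176, so a_10 = 622176.

622176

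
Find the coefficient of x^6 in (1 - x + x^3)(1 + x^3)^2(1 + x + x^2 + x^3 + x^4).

(1 - x + x^3) has coefficients 1,-1,0,1 for degrees 0…3.
(1 + x^3)^2 has coefficients 1,0,0,2,0,0,1 for degrees 0…6.
Finally multiplying by (1 + x + x^2 + x^3 + x^4), the product of all factors after the first has coefficients 1,1,1,3,3,2,3 for degrees 0…6.
[x^6] = 1·3 − 1·2 + 1·3 = 4.

4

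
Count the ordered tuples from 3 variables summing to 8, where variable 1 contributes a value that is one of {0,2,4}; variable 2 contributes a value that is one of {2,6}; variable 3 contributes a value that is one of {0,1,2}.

The generating function for the choices is (1 + z² + z⁴)·(z² + z⁶)·(1 + z + z²); the count is [z⁸].
(1 + z² + z⁴) has coefficients 1,0,1,0,1 for degrees 0…4.
(z² + z⁶) has coefficients 0,0,1,0,0,0,1,0,0 for degrees 0…8.
Finally multiplying by (1 + z + z²), the product of all factors after the first has coefficients 0,0,1,1,1,0,1,1,1 for degrees 0…8.
[z⁸] = 1·1 + 1·1 + 1·1 = 3.

3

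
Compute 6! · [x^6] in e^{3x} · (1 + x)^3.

15633

The EGF product rule gives c_6 = Σ_{k_1+k_2=6} C(6; k_1,k_2) · ∏ g_i(k_i), where e^{3x} gives (3)^k; (1+x)^3 gives the falling factorial (3)_k.
g_1(k) for k = 0…6: 1, 3, 9, 27, 81, 243, 729.
g_2(k) for k = 0…6: 1, 3, 6, 6, 0, 0, 0.
c_6 = Σ_k C(6,k)·g_1(k)·g_2(6−k) = 20·27·6 + 15·81·6 + 6·243·3 + 1·729·1 = 3240 + 7290 + 4374 + 729 = 15633.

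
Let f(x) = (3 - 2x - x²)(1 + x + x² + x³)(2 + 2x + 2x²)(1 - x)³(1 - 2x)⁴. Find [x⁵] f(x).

(3 - 2x - x²) has coefficients 3,-2,-1 for degrees 0…2.
(1 + x + x² + x³) has coefficients 1,1,1,1,0,0 for degrees 0…5.
Multiplying by (2 + 2x + 2x²) gives running coefficients 2,4,6,6,4,2 for degrees 0…5.
Multiplying by (1 - x)³ gives running coefficients 2,-2,0,-2,0,2 for degrees 0…5.
Finally multiplying by (1 - 2x)⁴, the product of all factors after the first has coefficients 2,-18,64,-114,112,-78 for degrees 0…5.
[x⁵] = 3·(-78) − 2·112 − 1·(-114) = -344.

-344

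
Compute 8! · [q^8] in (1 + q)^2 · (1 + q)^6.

The EGF product rule gives c_8 = Σ_{k_1+k_2=8} C(8; k_1,k_2) · ∏ g_i(k_i), where (1+q)^2 gives the falling factorial (2)_k; (1+q)^6 gives the falling factorial (6)_k.
g_1(k) for k = 0…8: 1, 2, 2, 0, 0, 0, 0, 0, 0.
g_2(k) for k = 0…8: 1, 6, 30, 120, 360, 720, 720, 0, 0.
c_8 = Σ_k C(8,k)·g_1(k)·g_2(8−k) = 28·2·720 = 40320.

40320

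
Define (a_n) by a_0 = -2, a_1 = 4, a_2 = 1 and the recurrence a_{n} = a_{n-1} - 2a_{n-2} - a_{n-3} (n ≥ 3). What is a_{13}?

The ordinary generating function has denominator 1 - z + 2z^2 + z^3.
Iterating the recurrence: a_0,…,a_{13} = -2, 4, 1, -5, -11, -2, 25, 40, -8, -113, -137, 97, 484, 427.

427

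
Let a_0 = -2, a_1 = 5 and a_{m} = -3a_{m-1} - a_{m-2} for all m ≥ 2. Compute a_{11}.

75025

The ordinary generating function has denominator 1 + 3z + z^2.
Iterating the recurrence: a_0,…,a_{11} = -2, 5, -13, 34, -89, 233, -610, 1597, -4181, 10946, -28657, 75025.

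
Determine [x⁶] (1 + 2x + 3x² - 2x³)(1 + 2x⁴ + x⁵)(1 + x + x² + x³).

(1 + 2x + 3x² - 2x³) has coefficients 1,2,3,-2 for degrees 0…3.
(1 + 2x⁴ + x⁵) has coefficients 1,0,0,0,2,1,0 for degrees 0…6.
Finally multiplying by (1 + x + x² + x³), the product of all factors after the first has coefficients 1,1,1,1,2,3,3 for degrees 0…6.
[x⁶] = 1·3 + 2·3 + 3·2 − 2·1 = 13.

13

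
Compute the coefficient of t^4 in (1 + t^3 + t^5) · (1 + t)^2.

2

(1 + t^3 + t^5) has coefficients 1,0,0,1,0 for degrees 0…4.
(1 + t)^2 has coefficients 1,2,1,0,0 for degrees 0…4.
[t^4] = 1·0 + 1·2 = 2.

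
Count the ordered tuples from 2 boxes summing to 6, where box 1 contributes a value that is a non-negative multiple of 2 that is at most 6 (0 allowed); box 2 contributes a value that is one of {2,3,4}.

2

The generating function for the choices is (1 + t^2 + t^4 + t^6)·(t^2 + t^3 + t^4); the count is [t^6].
(1 + t^2 + t^4 + t^6) has coefficients 1,0,1,0,1,0,1 for degrees 0…6.
(t^2 + t^3 + t^4) has coefficients 0,0,1,1,1,0,0 for degrees 0…6.
[t^6] = 1·0 + 1·1 + 1·1 + 1·0 = 2.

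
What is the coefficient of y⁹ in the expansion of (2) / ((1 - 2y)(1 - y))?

2046

The denominator gives the recurrence a_n = 3a_(n−1) − 2a_(n−2) for n ≥ 2; the numerator fixes a_0 = 2, a_1 = 6.
Iterating: 2, 6, 14, 30, 62, 126, 254, 510, 1022, 2046, so a_9 = 2046.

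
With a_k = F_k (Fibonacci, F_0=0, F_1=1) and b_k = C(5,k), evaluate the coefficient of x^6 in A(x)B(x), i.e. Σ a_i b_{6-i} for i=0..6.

Write out a_i and b_{6-i} for i = 0,…,6 and sum the products.
Σ = 0·0 + 1·1 + 1·5 + 2·10 + 3·10 + 5·5 + 8·1 = 89.

89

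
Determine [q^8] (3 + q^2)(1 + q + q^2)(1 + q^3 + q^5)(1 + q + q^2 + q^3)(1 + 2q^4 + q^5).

(3 + q^2) has coefficients 3,0,1 for degrees 0…2.
(1 + q + q^2) has coefficients 1,1,1,0,0,0,0,0,0 for degrees 0…8.
Multiplying by (1 + q^3 + q^5) gives running coefficients 1,1,1,1,1,2,1,1,0 for degrees 0…8.
Multiplying by (1 + q + q^2 + q^3) gives running coefficients 1,2,3,4,4,5,5,5,4 for degrees 0…8.
Finally multiplying by (1 + 2q^4 + q^5), the product of all factors after the first has coefficients 1,2,3,4,6,10,13,16,16 for degrees 0…8.
[q^8] = 3·16 + 1·13 = 61.

61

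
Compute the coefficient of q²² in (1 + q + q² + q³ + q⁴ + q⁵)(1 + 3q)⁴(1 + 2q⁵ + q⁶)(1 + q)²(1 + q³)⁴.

17464

(1 + q + q² + q³ + q⁴ + q⁵) has coefficients 1,1,1,1,1,1 for degrees 0…5.
(1 + 3q)⁴ has coefficients 1,12,54,108,81,0,0,0,0,0,0,0,0,0,0,0,0,0,0,0,0,0,0 for degrees 0…22.
Multiplying by (1 + 2q⁵ + q⁶) gives running coefficients 1,12,54,108,81,2,25,120,270,270,81,0,0,0,0,0,0,0,0,0,0,0,0 for degrees 0…22.
Multiplying by (1 + q)² gives running coefficients 1,14,79,228,351,272,110,172,535,930,891,432,81,0,0,0,0,0,0,0,0,0,0 for degrees 0…22.
Finally multiplying by (1 + q³)⁴, the product of all factors after the first has coefficients 1,14,79,232,407,588,1028,1660,2097,2742,3741,4520,5374,6014,6105,6572,6385,5004,4316,3736,2263,1254,891 for degrees 0…22.
[q²²] = 1·891 + 1·1254 + 1·2263 + 1·3736 + 1·4316 + 1·5004 = 17464.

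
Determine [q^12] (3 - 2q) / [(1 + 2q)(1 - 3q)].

750571

The denominator gives the recurrence a_n = a_(n−1) + 6a_(n−2) for n ≥ 2; the numerator fixes a_0 = 3, a_1 = 1.
Iterating: 3, 1, 19, 25, 139, 289, 1123, 2857, 9595, 26737, 84307, 244729, 750571, so a_12 = 750571.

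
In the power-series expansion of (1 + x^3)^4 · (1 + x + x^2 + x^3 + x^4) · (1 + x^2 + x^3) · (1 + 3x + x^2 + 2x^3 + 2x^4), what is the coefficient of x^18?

(1 + x^3)^4 has coefficients 1,0,0,4,0,0,6,0,0,4,0,0,1 for degrees 0…12.
(1 + x + x^2 + x^3 + x^4) has coefficients 1,1,1,1,1,0,0,0,0,0,0,0,0,0,0,0,0,0,0 for degrees 0…18.
Multiplying by (1 + x^2 + x^3) gives running coefficients 1,1,2,3,3,2,2,1,0,0,0,0,0,0,0,0,0,0,0 for degrees 0…18.
Finally multiplying by (1 + 3x + x^2 + 2x^3 + 2x^4), the product of all factors after the first has coefficients 1,4,6,12,18,20,21,21,15,9,6,2,0,0,0,0,0,0,0 for degrees 0…18.
[x^18] = 1·0 + 4·0 + 6·0 + 4·9 + 1·21 = 57.

57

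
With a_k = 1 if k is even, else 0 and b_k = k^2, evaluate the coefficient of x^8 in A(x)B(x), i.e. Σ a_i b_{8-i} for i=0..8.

120

This is [x^8] in the product of the two ordinary generating functions.
Σ = 1·64 + 0·49 + 1·36 + 0·25 + 1·16 + 0·9 + 1·4 + 0·1 + 1·0 = 120.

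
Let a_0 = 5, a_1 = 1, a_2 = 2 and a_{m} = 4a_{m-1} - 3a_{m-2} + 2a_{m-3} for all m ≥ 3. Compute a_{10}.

67782

The ordinary generating function has denominator 1 - 4x + 3x^2 - 2x^3.
Iterating the recurrence: a_0,…,a_{10} = 5, 1, 2, 15, 56, 183, 594, 1939, 6340, 20731, 67782.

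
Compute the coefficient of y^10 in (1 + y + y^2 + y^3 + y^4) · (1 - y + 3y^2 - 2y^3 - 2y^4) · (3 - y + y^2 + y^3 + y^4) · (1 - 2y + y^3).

-10

(1 + y + y^2 + y^3 + y^4) has coefficients 1,1,1,1,1 for degrees 0…4.
(1 - y + 3y^2 - 2y^3 - 2y^4) has coefficients 1,-1,3,-2,-2,0,0,0,0,0,0 for degrees 0…10.
Multiplying by (3 - y + y^2 + y^3 + y^4) gives running coefficients 3,-4,11,-9,-1,2,-1,-4,-2,0,0 for degrees 0…10.
Finally multiplying by (1 - 2y + y^3), the product of all factors after the first has coefficients 3,-10,19,-28,13,15,-14,-3,8,3,-4 for degrees 0…10.
[y^10] = 1·(-4) + 1·3 + 1·8 + 1·(-3) + 1·(-14) = -10.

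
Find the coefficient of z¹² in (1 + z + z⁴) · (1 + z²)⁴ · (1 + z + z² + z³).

(1 + z + z⁴) has coefficients 1,1,0,0,1 for degrees 0…4.
(1 + z²)⁴ has coefficients 1,0,4,0,6,0,4,0,1,0,0,0,0 for degrees 0…12.
Finally multiplying by (1 + z + z² + z³), the product of all factors after the first has coefficients 1,1,5,5,10,10,10,10,5,5,1,1,0 for degrees 0…12.
[z¹²] = 1·0 + 1·1 + 1·5 = 6.

6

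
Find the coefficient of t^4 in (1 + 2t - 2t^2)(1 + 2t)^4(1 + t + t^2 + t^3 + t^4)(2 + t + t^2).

(1 + 2t - 2t^2) has coefficients 1,2,-2 for degrees 0…2.
(1 + 2t)^4 has coefficients 1,8,24,32,16 for degrees 0…4.
Multiplying by (1 + t + t^2 + t^3 + t^4) gives running coefficients 1,9,33,65,81 for degrees 0…4.
Finally multiplying by (2 + t + t^2), the product of all factors after the first has coefficients 2,19,76,172,260 for degrees 0…4.
[t^4] = 1·260 + 2·172 − 2·76 = 452.

452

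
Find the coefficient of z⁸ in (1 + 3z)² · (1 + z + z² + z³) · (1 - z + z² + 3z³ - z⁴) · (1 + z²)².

123

(1 + 3z)² has coefficients 1,6,9 for degrees 0…2.
(1 + z + z² + z³) has coefficients 1,1,1,1,0,0,0,0,0 for degrees 0…8.
Multiplying by (1 - z + z² + 3z³ - z⁴) gives running coefficients 1,0,1,4,2,3,2,-1,0 for degrees 0…8.
Finally multiplying by (1 + z²)², the product of all factors after the first has coefficients 1,0,3,4,5,11,7,9,6 for degrees 0…8.
[z⁸] = 1·6 + 6·9 + 9·7 = 123.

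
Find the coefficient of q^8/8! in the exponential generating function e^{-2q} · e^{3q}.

The EGF product rule gives c_8 = Σ_{k_1+k_2=8} C(8; k_1,k_2) · ∏ g_i(k_i), where e^{-2q} gives (-2)^k; e^{3q} gives (3)^k.
g_1(k) for k = 0…8: 1, -2, 4, -8, 16, -32, 64, -128, 256.
g_2(k) for k = 0…8: 1, 3, 9, 27, 81, 243, 729, 2187, 6561.
c_8 = Σ_k C(8,k)·g_1(k)·g_2(8−k) = 1·1·6561 + 8·(-2)·2187 + 28·4·729 + 56·(-8)·243 + 70·16·81 + 56·(-32)·27 + 28·64·9 + 8·(-128)·3 + 1·256·1 = 6561 − 34992 + 81648 − 108864 + 90720 − 48384 + 16128 − 3072 + 256 = 1.

1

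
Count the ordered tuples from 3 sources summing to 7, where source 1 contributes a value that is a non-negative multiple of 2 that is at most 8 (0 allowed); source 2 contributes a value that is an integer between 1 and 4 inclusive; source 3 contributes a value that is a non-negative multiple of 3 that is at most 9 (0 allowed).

5

The generating function for the choices is (1 + t^2 + t^4 + t^6 + t^8)·(t + t^2 + t^3 + t^4)·(1 + t^3 + t^6 + t^9); the count is [t^7].
(1 + t^2 + t^4 + t^6 + t^8) has coefficients 1,0,1,0,1,0,1,0 for degrees 0…7.
(t + t^2 + t^3 + t^4) has coefficients 0,1,1,1,1,0,0,0 for degrees 0…7.
Finally multiplying by (1 + t^3 + t^6 + t^9), the product of all factors after the first has coefficients 0,1,1,1,2,1,1,2 for degrees 0…7.
[t^7] = 1·2 + 1·1 + 1·1 + 1·1 = 5.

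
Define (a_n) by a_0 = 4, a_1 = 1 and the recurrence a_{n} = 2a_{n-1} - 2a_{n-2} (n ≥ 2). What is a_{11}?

The ordinary generating function has denominator 1 - 2x + 2x^2.
Iterating the recurrence: a_0,…,a_{11} = 4, 1, -6, -14, -16, -4, 24, 56, 64, 16, -96, -224.

-224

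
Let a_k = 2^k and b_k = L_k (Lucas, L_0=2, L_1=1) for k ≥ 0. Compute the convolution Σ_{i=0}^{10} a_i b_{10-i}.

5623

The convolution is the x^10 coefficient of A(x)B(x).
Σ = 1·123 + 2·76 + 4·47 + 8·29 + 16·18 + 32·11 + 64·7 + 128·4 + 256·3 + 512·1 + 1024·2 = 5623.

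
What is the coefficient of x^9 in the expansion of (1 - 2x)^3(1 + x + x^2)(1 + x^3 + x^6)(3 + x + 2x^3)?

-9

(1 - 2x)^3 has coefficients 1,-6,12,-8 for degrees 0…3.
(1 + x + x^2) has coefficients 1,1,1,0,0,0,0,0,0,0 for degrees 0…9.
Multiplying by (1 + x^3 + x^6) gives running coefficients 1,1,1,1,1,1,1,1,1,0 for degrees 0…9.
Finally multiplying by (3 + x + 2x^3), the product of all factors after the first has coefficients 3,4,4,6,6,6,6,6,6,3 for degrees 0…9.
[x^9] = 1·3 − 6·6 + 12·6 − 8·6 = -9.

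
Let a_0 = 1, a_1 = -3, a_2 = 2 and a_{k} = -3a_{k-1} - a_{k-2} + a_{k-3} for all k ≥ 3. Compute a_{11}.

The ordinary generating function has denominator 1 + 3t + t^2 - t^3.
Iterating the recurrence: a_0,…,a_{11} = 1, -3, 2, -2, 1, 1, -6, 18, -47, 117, -286, 694.

694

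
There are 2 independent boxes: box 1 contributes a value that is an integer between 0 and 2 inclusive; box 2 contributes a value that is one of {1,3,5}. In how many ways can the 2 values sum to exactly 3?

The generating function for the choices is (1 + z + z²)·(z + z³ + z⁵); the count is [z³].
(1 + z + z²) has coefficients 1,1,1 for degrees 0…2.
(z + z³ + z⁵) has coefficients 0,1,0,1 for degrees 0…3.
[z³] = 1·1 + 1·0 + 1·1 = 2.

2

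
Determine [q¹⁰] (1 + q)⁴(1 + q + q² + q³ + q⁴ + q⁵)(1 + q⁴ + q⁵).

31

(1 + q)⁴ has coefficients 1,4,6,4,1 for degrees 0…4.
(1 + q + q² + q³ + q⁴ + q⁵) has coefficients 1,1,1,1,1,1,0,0,0,0,0 for degrees 0…10.
Finally multiplying by (1 + q⁴ + q⁵), the product of all factors after the first has coefficients 1,1,1,1,2,3,2,2,2,2,1 for degrees 0…10.
[q¹⁰] = 1·1 + 4·2 + 6·2 + 4·2 + 1·2 = 31.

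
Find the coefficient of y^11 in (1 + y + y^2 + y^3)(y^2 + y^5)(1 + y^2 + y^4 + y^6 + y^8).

(1 + y + y^2 + y^3) has coefficients 1,1,1,1 for degrees 0…3.
(y^2 + y^5) has coefficients 0,0,1,0,0,1,0,0,0,0,0,0 for degrees 0…11.
Finally multiplying by (1 + y^2 + y^4 + y^6 + y^8), the product of all factors after the first has coefficients 0,0,1,0,1,1,1,1,1,1,1,1 for degrees 0…11.
[y^11] = 1·1 + 1·1 + 1·1 + 1·1 = 4.

4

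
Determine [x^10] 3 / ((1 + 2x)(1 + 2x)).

33792

The denominator gives the recurrence a_n = −4a_(n−1) − 4a_(n−2) for n ≥ 2; the numerator fixes a_0 = 3, a_1 = -12.
Iterating: 3, -12, 36, -96, 240, -576, 1344, -3072, 6912, -15360, 33792, so a_10 = 33792.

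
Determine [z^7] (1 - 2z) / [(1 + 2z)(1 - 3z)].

335

Partial fractions give a closed form: a_n = (4/5)·(-2)^n + (1/5)·3^n.
At n = 7: a_7 = 335.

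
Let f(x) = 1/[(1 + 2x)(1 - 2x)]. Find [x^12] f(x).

4096

The denominator gives the recurrence a_n = 4a_(n−2) for n ≥ 2; the numerator fixes a_0 = 1, a_1 = 0.
Iterating: 1, 0, 4, 0, 16, 0, 64, 0, 256, 0, 1024, 0, 4096, so a_12 = 4096.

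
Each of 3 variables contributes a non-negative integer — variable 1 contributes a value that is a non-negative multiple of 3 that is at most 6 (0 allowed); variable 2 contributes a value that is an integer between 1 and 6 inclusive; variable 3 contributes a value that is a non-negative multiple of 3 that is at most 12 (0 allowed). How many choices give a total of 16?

The generating function for the choices is (1 + q^3 + q^6)·(q + q^2 + q^3 + q^4 + q^5 + q^6)·(1 + q^3 + q^6 + q^9 + q^12); the count is [q^16].
(1 + q^3 + q^6) has coefficients 1,0,0,1,0,0,1 for degrees 0…6.
(q + q^2 + q^3 + q^4 + q^5 + q^6) has coefficients 0,1,1,1,1,1,1,0,0,0,0,0,0,0,0,0,0 for degrees 0…16.
Finally multiplying by (1 + q^3 + q^6 + q^9 + q^12), the product of all factors after the first has coefficients 0,1,1,1,2,2,2,2,2,2,2,2,2,2,2,2,1 for degrees 0…16.
[q^16] = 1·1 + 1·2 + 1·2 = 5.

5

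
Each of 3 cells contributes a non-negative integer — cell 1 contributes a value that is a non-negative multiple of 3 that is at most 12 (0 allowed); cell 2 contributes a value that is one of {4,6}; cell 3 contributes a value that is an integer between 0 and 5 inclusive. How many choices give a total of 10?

4

The generating function for the choices is (1 + t³ + t⁶ + t⁹ + t¹²)·(t⁴ + t⁶)·(1 + t + t² + t³ + t⁴ + t⁵); the count is [t¹⁰].
(1 + t³ + t⁶ + t⁹ + t¹²) has coefficients 1,0,0,1,0,0,1,0,0,1,0 for degrees 0…10.
(t⁴ + t⁶) has coefficients 0,0,0,0,1,0,1,0,0,0,0 for degrees 0…10.
Finally multiplying by (1 + t + t² + t³ + t⁴ + t⁵), the product of all factors after the first has coefficients 0,0,0,0,1,1,2,2,2,2,1 for degrees 0…10.
[t¹⁰] = 1·1 + 1·2 + 1·1 + 1·0 = 4.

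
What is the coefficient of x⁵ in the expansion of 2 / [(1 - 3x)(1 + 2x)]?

266

Partial fractions give a closed form: a_n = (6/5)·3^n + (4/5)·(-2)^n.
At n = 5: a_5 = 266.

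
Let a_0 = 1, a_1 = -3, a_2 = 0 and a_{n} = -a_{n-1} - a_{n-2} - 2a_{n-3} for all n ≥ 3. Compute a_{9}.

-11

The ordinary generating function has denominator 1 + z + z^2 + 2z^3.
Iterating the recurrence: a_0,…,a_{9} = 1, -3, 0, 1, 5, -6, -1, -3, 16, -11.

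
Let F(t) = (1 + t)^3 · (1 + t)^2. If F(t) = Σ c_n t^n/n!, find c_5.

120

The EGF product rule gives c_5 = Σ_{k_1+k_2=5} C(5; k_1,k_2) · ∏ g_i(k_i), where (1+t)^3 gives the falling factorial (3)_k; (1+t)^2 gives the falling factorial (2)_k.
g_1(k) for k = 0…5: 1, 3, 6, 6, 0, 0.
g_2(k) for k = 0…5: 1, 2, 2, 0, 0, 0.
c_5 = Σ_k C(5,k)·g_1(k)·g_2(5−k) = 10·6·2 = 120.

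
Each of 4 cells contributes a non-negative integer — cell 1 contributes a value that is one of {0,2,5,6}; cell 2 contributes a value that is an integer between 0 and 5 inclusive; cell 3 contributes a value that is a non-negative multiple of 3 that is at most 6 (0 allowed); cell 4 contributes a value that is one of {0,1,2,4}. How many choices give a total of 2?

The generating function for the choices is (1 + y^2 + y^5 + y^6)·(1 + y + y^2 + y^3 + y^4 + y^5)·(1 + y^3 + y^6)·(1 + y + y^2 + y^4); the count is [y^2].
(1 + y^2 + y^5 + y^6) has coefficients 1,0,1 for degrees 0…2.
(1 + y + y^2 + y^3 + y^4 + y^5) has coefficients 1,1,1 for degrees 0…2.
Multiplying by (1 + y^3 + y^6) gives running coefficients 1,1,1 for degrees 0…2.
Finally multiplying by (1 + y + y^2 + y^4), the product of all factors after the first has coefficients 1,2,3 for degrees 0…2.
[y^2] = 1·3 + 1·1 = 4.

4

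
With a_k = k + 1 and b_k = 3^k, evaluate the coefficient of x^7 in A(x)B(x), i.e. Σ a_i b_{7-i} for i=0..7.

4916

Write out a_i and b_{7-i} for i = 0,…,7 and sum the products.
Σ = 1·2187 + 2·729 + 3·243 + 4·81 + 5·27 + 6·9 + 7·3 + 8·1 = 4916.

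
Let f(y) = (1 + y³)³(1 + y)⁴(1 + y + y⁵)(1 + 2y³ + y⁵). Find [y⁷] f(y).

(1 + y³)³ has coefficients 1,0,0,3,0,0,3,0 for degrees 0…7.
(1 + y)⁴ has coefficients 1,4,6,4,1,0,0,0 for degrees 0…7.
Multiplying by (1 + y + y⁵) gives running coefficients 1,5,10,10,5,2,4,6 for degrees 0…7.
Finally multiplying by (1 + 2y³ + y⁵), the product of all factors after the first has coefficients 1,5,10,12,15,23,29,26 for degrees 0…7.
[y⁷] = 1·26 + 3·15 + 3·5 = 86.

86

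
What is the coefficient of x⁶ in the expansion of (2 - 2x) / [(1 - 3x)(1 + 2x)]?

660

The denominator gives the recurrence a_n = a_(n−1) + 6a_(n−2) for n ≥ 2; the numerator fixes a_0 = 2, a_1 = 0.
Iterating: 2, 0, 12, 12, 84, 156, 660, so a_6 = 660.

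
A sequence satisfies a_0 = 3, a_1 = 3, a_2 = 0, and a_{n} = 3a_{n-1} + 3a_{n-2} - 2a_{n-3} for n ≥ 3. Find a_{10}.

10695

The ordinary generating function has denominator 1 - 3z - 3z^2 + 2z^3.
Iterating the recurrence: a_0,…,a_{10} = 3, 3, 0, 3, 3, 18, 57, 219, 792, 2919, 10695.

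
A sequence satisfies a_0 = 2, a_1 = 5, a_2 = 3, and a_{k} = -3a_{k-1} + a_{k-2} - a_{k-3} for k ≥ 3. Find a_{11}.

-85410

The ordinary generating function has denominator 1 + 3z - z^2 + z^3.
Iterating the recurrence: a_0,…,a_{11} = 2, 5, 3, -6, 16, -57, 193, -652, 2206, -7463, 25247, -85410.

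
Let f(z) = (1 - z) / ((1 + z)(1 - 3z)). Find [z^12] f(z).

265721

Partial fractions give a closed form: a_n = (1/2)·(-1)^n + (1/2)·3^n.
At n = 12: a_12 = 265721.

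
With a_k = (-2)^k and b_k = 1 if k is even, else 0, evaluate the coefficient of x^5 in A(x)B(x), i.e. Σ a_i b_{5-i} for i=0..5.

-42

The convolution is the t^5 coefficient of A(t)B(t).
Σ = 1·0 − 2·1 + 4·0 − 8·1 + 16·0 − 32·1 = -42.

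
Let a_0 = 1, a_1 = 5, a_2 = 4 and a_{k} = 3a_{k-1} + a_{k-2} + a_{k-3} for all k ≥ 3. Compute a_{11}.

316430

The ordinary generating function has denominator 1 - 3x - x^2 - x^3.
Iterating the recurrence: a_0,…,a_{11} = 1, 5, 4, 18, 63, 211, 714, 2416, 8173, 27649, 93536, 316430.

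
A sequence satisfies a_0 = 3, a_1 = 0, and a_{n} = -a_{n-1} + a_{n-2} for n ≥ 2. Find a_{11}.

-165

The ordinary generating function has denominator 1 + x - x^2.
Iterating the recurrence: a_0,…,a_{11} = 3, 0, 3, -3, 6, -9, 15, -24, 39, -63, 102, -165.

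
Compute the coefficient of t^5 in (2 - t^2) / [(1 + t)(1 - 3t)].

344

The denominator gives the recurrence a_n = 2a_(n−1) + 3a_(n−2) for n ≥ 3; the numerator fixes a_0 = 2, a_1 = 4, a_2 = 13.
Iterating: 2, 4, 13, 38, 115, 344, so a_5 = 344.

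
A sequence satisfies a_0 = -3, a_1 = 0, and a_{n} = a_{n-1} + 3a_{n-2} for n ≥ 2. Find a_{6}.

-171

The ordinary generating function has denominator 1 - t - 3t^2.
Iterating the recurrence: a_0,…,a_{6} = -3, 0, -9, -9, -36, -63, -171.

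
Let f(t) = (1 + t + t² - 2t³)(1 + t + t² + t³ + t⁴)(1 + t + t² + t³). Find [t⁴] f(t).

7

(1 + t + t² - 2t³) has coefficients 1,1,1,-2 for degrees 0…3.
(1 + t + t² + t³ + t⁴) has coefficients 1,1,1,1,1 for degrees 0…4.
Finally multiplying by (1 + t + t² + t³), the product of all factors after the first has coefficients 1,2,3,4,4 for degrees 0…4.
[t⁴] = 1·4 + 1·4 + 1·3 − 2·2 = 7.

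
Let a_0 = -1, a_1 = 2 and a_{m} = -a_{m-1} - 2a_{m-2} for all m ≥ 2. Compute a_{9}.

The ordinary generating function has denominator 1 + y + 2y^2.
Iterating the recurrence: a_0,…,a_{9} = -1, 2, 0, -4, 4, 4, -12, 4, 20, -28.

-28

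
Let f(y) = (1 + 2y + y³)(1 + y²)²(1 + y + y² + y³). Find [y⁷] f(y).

6

(1 + 2y + y³) has coefficients 1,2,0,1 for degrees 0…3.
(1 + y²)² has coefficients 1,0,2,0,1,0,0,0 for degrees 0…7.
Finally multiplying by (1 + y + y² + y³), the product of all factors after the first has coefficients 1,1,3,3,3,3,1,1 for degrees 0…7.
[y⁷] = 1·1 + 2·1 + 1·3 = 6.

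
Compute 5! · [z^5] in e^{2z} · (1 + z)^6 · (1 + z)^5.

183952

The EGF product rule gives c_5 = Σ_{k_1+k_2+k_3=5} C(5; k_1,k_2,k_3) · ∏ g_i(k_i), where e^{2z} gives (2)^k; (1+z)^6 gives the falling factorial (6)_k; (1+z)^5 gives the falling factorial (5)_k.
g_1(k) for k = 0…5: 1, 2, 4, 8, 16, 32.
g_2(k) for k = 0…5: 1, 6, 30, 120, 360, 720.
g_3(k) for k = 0…5: 1, 5, 20, 60, 120, 120.
First combine the last two factors: h(k) = Σ_j C(k,j)·g_2(j)·g_3(k−j) for k = 0…5: 1, 11, 110, 990, 7920, 55440.
c_5 = Σ_k C(5,k)·g_1(k)·h(5−k) = 1·1·55440 + 5·2·7920 + 10·4·990 + 10·8·110 + 5·16·11 + 1·32·1 = 55440 + 79200 + 39600 + 8800 + 880 + 32 = 183952.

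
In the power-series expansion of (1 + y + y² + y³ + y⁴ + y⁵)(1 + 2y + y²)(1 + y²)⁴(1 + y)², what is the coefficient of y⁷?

(1 + y + y² + y³ + y⁴ + y⁵) has coefficients 1,1,1,1,1,1 for degrees 0…5.
(1 + 2y + y²) has coefficients 1,2,1,0,0,0,0,0 for degrees 0…7.
Multiplying by (1 + y²)⁴ gives running coefficients 1,2,5,8,10,12,10,8 for degrees 0…7.
Finally multiplying by (1 + y)², the product of all factors after the first has coefficients 1,4,10,20,31,40,44,40 for degrees 0…7.
[y⁷] = 1·40 + 1·44 + 1·40 + 1·31 + 1·20 + 1·10 = 185.

185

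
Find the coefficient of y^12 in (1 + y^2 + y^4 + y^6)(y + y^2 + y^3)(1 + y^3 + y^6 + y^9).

4

(1 + y^2 + y^4 + y^6) has coefficients 1,0,1,0,1,0,1 for degrees 0…6.
(y + y^2 + y^3) has coefficients 0,1,1,1,0,0,0,0,0,0,0,0,0 for degrees 0…12.
Finally multiplying by (1 + y^3 + y^6 + y^9), the product of all factors after the first has coefficients 0,1,1,1,1,1,1,1,1,1,1,1,1 for degrees 0…12.
[y^12] = 1·1 + 1·1 + 1·1 + 1·1 = 4.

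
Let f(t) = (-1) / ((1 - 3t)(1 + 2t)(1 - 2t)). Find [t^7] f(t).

-3783

Partial fractions give a closed form: a_n = (-9/5)·3^n + (-1/5)·(-2)^n + (1)·2^n.
At n = 7: a_7 = -3783.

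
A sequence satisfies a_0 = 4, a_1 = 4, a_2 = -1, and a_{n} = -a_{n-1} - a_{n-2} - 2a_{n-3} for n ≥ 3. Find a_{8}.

The ordinary generating function has denominator 1 + x + x^2 + 2x^3.
Iterating the recurrence: a_0,…,a_{8} = 4, 4, -1, -11, 4, 9, 9, -26, -1.

-1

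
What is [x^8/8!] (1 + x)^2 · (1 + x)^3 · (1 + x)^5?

The EGF product rule gives c_8 = Σ_{k_1+k_2+k_3=8} C(8; k_1,k_2,k_3) · ∏ g_i(k_i), where (1+x)^2 gives the falling factorial (2)_k; (1+x)^3 gives the falling factorial (3)_k; (1+x)^5 gives the falling factorial (5)_k.
g_1(k) for k = 0…8: 1, 2, 2, 0, 0, 0, 0, 0, 0.
g_2(k) for k = 0…8: 1, 3, 6, 6, 0, 0, 0, 0, 0.
g_3(k) for k = 0…8: 1, 5, 20, 60, 120, 120, 0, 0, 0.
First combine the last two factors: h(k) = Σ_j C(k,j)·g_2(j)·g_3(k−j) for k = 0…8: 1, 8, 56, 336, 1680, 6720, 20160, 40320, 40320.
c_8 = Σ_k C(8,k)·g_1(k)·h(8−k) = 1·1·40320 + 8·2·40320 + 28·2·20160 = 40320 + 645120 + 1128960 = 1814400.

1814400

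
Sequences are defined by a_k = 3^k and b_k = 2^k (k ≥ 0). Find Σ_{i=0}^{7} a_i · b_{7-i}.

6305

The convolution is the t^7 coefficient of A(t)B(t).
Σ = 1·128 + 3·64 + 9·32 + 27·16 + 81·8 + 243·4 + 729·2 + 2187·1 = 6305.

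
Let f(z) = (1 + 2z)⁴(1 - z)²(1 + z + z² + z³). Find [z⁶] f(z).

(1 + 2z)⁴ has coefficients 1,8,24,32,16 for degrees 0…4.
(1 - z)² has coefficients 1,-2,1,0,0,0,0 for degrees 0…6.
Finally multiplying by (1 + z + z² + z³), the product of all factors after the first has coefficients 1,-1,0,0,-1,1,0 for degrees 0…6.
[z⁶] = 1·0 + 8·1 + 24·(-1) + 32·0 + 16·0 = -16.

-16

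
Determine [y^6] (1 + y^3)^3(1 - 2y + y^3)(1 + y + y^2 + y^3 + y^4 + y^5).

(1 + y^3)^3 has coefficients 1,0,0,3,0,0,3 for degrees 0…6.
(1 - 2y + y^3) has coefficients 1,-2,0,1,0,0,0 for degrees 0…6.
Finally multiplying by (1 + y + y^2 + y^3 + y^4 + y^5), the product of all factors after the first has coefficients 1,-1,-1,0,0,0,-1 for degrees 0…6.
[y^6] = 1·(-1) + 3·0 + 3·1 = 2.

2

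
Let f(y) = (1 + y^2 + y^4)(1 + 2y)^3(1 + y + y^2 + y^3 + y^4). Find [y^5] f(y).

60

(1 + y^2 + y^4) has coefficients 1,0,1,0,1 for degrees 0…4.
(1 + 2y)^3 has coefficients 1,6,12,8,0,0 for degrees 0…5.
Finally multiplying by (1 + y + y^2 + y^3 + y^4), the product of all factors after the first has coefficients 1,7,19,27,27,26 for degrees 0…5.
[y^5] = 1·26 + 1·27 + 1·7 = 60.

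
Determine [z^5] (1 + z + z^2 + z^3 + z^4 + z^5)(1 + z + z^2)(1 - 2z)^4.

-13

(1 + z + z^2 + z^3 + z^4 + z^5) has coefficients 1,1,1,1,1,1 for degrees 0…5.
(1 + z + z^2) has coefficients 1,1,1,0,0,0 for degrees 0…5.
Finally multiplying by (1 - 2z)^4, the product of all factors after the first has coefficients 1,-7,17,-16,8,-16 for degrees 0…5.
[z^5] = 1·(-16) + 1·8 + 1·(-16) + 1·17 + 1·(-7) + 1·1 = -13.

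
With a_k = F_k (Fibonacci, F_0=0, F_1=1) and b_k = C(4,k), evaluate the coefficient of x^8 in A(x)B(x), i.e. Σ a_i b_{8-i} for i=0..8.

Write out a_i and b_{8-i} for i = 0,…,8 and sum the products.
Σ = 0·0 + 1·0 + 1·0 + 2·0 + 3·1 + 5·4 + 8·6 + 13·4 + 21·1 = 144.

144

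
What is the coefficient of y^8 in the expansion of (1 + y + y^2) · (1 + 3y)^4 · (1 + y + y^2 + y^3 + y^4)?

513

(1 + y + y^2) has coefficients 1,1,1 for degrees 0…2.
(1 + 3y)^4 has coefficients 1,12,54,108,81,0,0,0,0 for degrees 0…8.
Finally multiplying by (1 + y + y^2 + y^3 + y^4), the product of all factors after the first has coefficients 1,13,67,175,256,255,243,189,81 for degrees 0…8.
[y^8] = 1·81 + 1·189 + 1·243 = 513.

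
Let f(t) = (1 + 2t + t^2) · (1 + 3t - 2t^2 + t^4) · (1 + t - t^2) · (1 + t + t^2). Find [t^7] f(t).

5

(1 + 2t + t^2) has coefficients 1,2,1 for degrees 0…2.
(1 + 3t - 2t^2 + t^4) has coefficients 1,3,-2,0,1,0,0,0 for degrees 0…7.
Multiplying by (1 + t - t^2) gives running coefficients 1,4,0,-5,3,1,-1,0 for degrees 0…7.
Finally multiplying by (1 + t + t^2), the product of all factors after the first has coefficients 1,5,5,-1,-2,-1,3,0 for degrees 0…7.
[t^7] = 1·0 + 2·3 + 1·(-1) = 5.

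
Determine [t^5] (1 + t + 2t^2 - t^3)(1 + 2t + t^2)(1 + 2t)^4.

(1 + t + 2t^2 - t^3) has coefficients 1,1,2,-1 for degrees 0…3.
(1 + 2t + t^2) has coefficients 1,2,1,0,0,0 for degrees 0…5.
Finally multiplying by (1 + 2t)^4, the product of all factors after the first has coefficients 1,10,41,88,104,64 for degrees 0…5.
[t^5] = 1·64 + 1·104 + 2·88 − 1·41 = 303.

303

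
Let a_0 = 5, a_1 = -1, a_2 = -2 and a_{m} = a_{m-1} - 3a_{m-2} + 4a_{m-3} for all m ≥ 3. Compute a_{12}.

107

The ordinary generating function has denominator 1 - x + 3x^2 - 4x^3.
Iterating the recurrence: a_0,…,a_{12} = 5, -1, -2, 21, 23, -48, -33, 203, 110, -631, -149, 2184, 107.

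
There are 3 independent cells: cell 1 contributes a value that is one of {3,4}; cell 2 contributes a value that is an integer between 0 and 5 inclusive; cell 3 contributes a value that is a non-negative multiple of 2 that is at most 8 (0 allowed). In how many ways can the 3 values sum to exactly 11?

The generating function for the choices is (y^3 + y^4)·(1 + y + y^2 + y^3 + y^4 + y^5)·(1 + y^2 + y^4 + y^6 + y^8); the count is [y^11].
(y^3 + y^4) has coefficients 0,0,0,1,1 for degrees 0…4.
(1 + y + y^2 + y^3 + y^4 + y^5) has coefficients 1,1,1,1,1,1,0,0,0,0,0,0 for degrees 0…11.
Finally multiplying by (1 + y^2 + y^4 + y^6 + y^8), the product of all factors after the first has coefficients 1,1,2,2,3,3,3,3,3,3,2,2 for degrees 0…11.
[y^11] = 1·3 + 1·3 = 6.

6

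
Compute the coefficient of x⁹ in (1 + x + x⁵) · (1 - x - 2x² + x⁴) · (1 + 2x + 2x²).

(1 + x + x⁵) has coefficients 1,1,0,0,0,1 for degrees 0…5.
(1 - x - 2x² + x⁴) has coefficients 1,-1,-2,0,1,0,0,0,0,0 for degrees 0…9.
Finally multiplying by (1 + 2x + 2x²), the product of all factors after the first has coefficients 1,1,-2,-6,-3,2,2,0,0,0 for degrees 0…9.
[x⁹] = 1·0 + 1·0 + 1·(-3) = -3.

-3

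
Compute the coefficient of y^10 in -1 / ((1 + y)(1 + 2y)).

Partial fractions give a closed form: a_n = (1)·(-1)^n + (-2)·(-2)^n.
At n = 10: a_10 = -2047.

-2047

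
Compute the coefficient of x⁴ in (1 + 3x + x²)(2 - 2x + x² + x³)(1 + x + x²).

3

(1 + 3x + x²) has coefficients 1,3,1 for degrees 0…2.
(2 - 2x + x² + x³) has coefficients 2,-2,1,1,0 for degrees 0…4.
Finally multiplying by (1 + x + x²), the product of all factors after the first has coefficients 2,0,1,0,2 for degrees 0…4.
[x⁴] = 1·2 + 3·0 + 1·1 = 3.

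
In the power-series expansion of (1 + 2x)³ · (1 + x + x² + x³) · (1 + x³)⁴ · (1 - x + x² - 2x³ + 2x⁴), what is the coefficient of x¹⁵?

(1 + 2x)³ has coefficients 1,6,12,8 for degrees 0…3.
(1 + x + x² + x³) has coefficients 1,1,1,1,0,0,0,0,0,0,0,0,0,0,0,0 for degrees 0…15.
Multiplying by (1 + x³)⁴ gives running coefficients 1,1,1,5,4,4,10,6,6,10,4,4,5,1,1,1 for degrees 0…15.
Finally multiplying by (1 - x + x² - 2x³ + 2x⁴), the product of all factors after the first has coefficients 1,0,1,3,0,5,2,2,10,-2,8,10,-3,12,5,-1 for degrees 0…15.
[x¹⁵] = 1·(-1) + 6·5 + 12·12 + 8·(-3) = 149.

149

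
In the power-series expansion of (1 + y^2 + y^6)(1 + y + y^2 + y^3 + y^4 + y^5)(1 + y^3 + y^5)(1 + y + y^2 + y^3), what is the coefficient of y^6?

(1 + y^2 + y^6) has coefficients 1,0,1,0,0,0,1 for degrees 0…6.
(1 + y + y^2 + y^3 + y^4 + y^5) has coefficients 1,1,1,1,1,1,0 for degrees 0…6.
Multiplying by (1 + y^3 + y^5) gives running coefficients 1,1,1,2,2,3,2 for degrees 0…6.
Finally multiplying by (1 + y + y^2 + y^3), the product of all factors after the first has coefficients 1,2,3,5,6,8,9 for degrees 0…6.
[y^6] = 1·9 + 1·6 + 1·1 = 16.

16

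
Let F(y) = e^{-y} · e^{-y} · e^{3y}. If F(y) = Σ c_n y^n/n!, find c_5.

1

The EGF product rule gives c_5 = Σ_{k_1+k_2+k_3=5} C(5; k_1,k_2,k_3) · ∏ g_i(k_i), where e^{-y} gives (-1)^k; e^{-y} gives (-1)^k; e^{3y} gives (3)^k.
g_1(k) for k = 0…5: 1, -1, 1, -1, 1, -1.
g_2(k) for k = 0…5: 1, -1, 1, -1, 1, -1.
g_3(k) for k = 0…5: 1, 3, 9, 27, 81, 243.
First combine the last two factors: h(k) = Σ_j C(k,j)·g_2(j)·g_3(k−j) for k = 0…5: 1, 2, 4, 8, 16, 32.
c_5 = Σ_k C(5,k)·g_1(k)·h(5−k) = 1·1·32 + 5·(-1)·16 + 10·1·8 + 10·(-1)·4 + 5·1·2 + 1·(-1)·1 = 32 − 80 + 80 − 40 + 10 − 1 = 1.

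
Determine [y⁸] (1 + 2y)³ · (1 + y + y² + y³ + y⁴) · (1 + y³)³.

135

(1 + 2y)³ has coefficients 1,6,12,8 for degrees 0…3.
(1 + y + y² + y³ + y⁴) has coefficients 1,1,1,1,1,0,0,0,0 for degrees 0…8.
Finally multiplying by (1 + y³)³, the product of all factors after the first has coefficients 1,1,1,4,4,3,6,6,3 for degrees 0…8.
[y⁸] = 1·3 + 6·6 + 12·6 + 8·3 = 135.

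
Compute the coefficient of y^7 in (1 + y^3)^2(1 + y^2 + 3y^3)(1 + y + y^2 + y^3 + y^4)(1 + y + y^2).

37

(1 + y^3)^2 has coefficients 1,0,0,2,0,0,1 for degrees 0…6.
(1 + y^2 + 3y^3) has coefficients 1,0,1,3,0,0,0,0 for degrees 0…7.
Multiplying by (1 + y + y^2 + y^3 + y^4) gives running coefficients 1,1,2,5,5,4,4,3 for degrees 0…7.
Finally multiplying by (1 + y + y^2), the product of all factors after the first has coefficients 1,2,4,8,12,14,13,11 for degrees 0…7.
[y^7] = 1·11 + 2·12 + 1·2 = 37.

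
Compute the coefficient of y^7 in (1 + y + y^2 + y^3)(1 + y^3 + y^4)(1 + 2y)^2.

(1 + y + y^2 + y^3) has coefficients 1,1,1,1 for degrees 0…3.
(1 + y^3 + y^4) has coefficients 1,0,0,1,1,0,0,0 for degrees 0…7.
Finally multiplying by (1 + 2y)^2, the product of all factors after the first has coefficients 1,4,4,1,5,8,4,0 for degrees 0…7.
[y^7] = 1·0 + 1·4 + 1·8 + 1·5 = 17.

17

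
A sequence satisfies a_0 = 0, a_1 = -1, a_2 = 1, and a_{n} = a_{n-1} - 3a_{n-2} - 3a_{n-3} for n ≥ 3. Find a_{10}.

The ordinary generating function has denominator 1 - z + 3z^2 + 3z^3.
Iterating the recurrence: a_0,…,a_{10} = 0, -1, 1, 4, 4, -11, -35, -14, 124, 271, -59.

-59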